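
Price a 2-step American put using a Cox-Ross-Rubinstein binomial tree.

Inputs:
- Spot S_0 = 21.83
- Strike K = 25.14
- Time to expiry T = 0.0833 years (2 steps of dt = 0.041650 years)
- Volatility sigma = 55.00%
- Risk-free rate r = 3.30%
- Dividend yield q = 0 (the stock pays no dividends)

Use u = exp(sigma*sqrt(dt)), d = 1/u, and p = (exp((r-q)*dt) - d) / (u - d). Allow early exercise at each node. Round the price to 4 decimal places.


Answer: Price = V(0,0) = 3.7569

Derivation:
dt = T/N = 0.041650
u = exp(sigma*sqrt(dt)) = 1.118788; d = 1/u = 0.893825
p = (exp((r-q)*dt) - d) / (u - d) = 0.478082
Discount per step: exp(-r*dt) = 0.998626
Stock lattice S(k, i) with i counting down-moves:
  k=0: S(0,0) = 21.8300
  k=1: S(1,0) = 24.4231; S(1,1) = 19.5122
  k=2: S(2,0) = 27.3243; S(2,1) = 21.8300; S(2,2) = 17.4405
Terminal payoffs V(N, i) = max(K - S_T, 0):
  V(2,0) = 0.000000; V(2,1) = 3.310000; V(2,2) = 7.699527
Backward induction: V(k, i) = exp(-r*dt) * [p * V(k+1, i) + (1-p) * V(k+1, i+1)]; then take max(V_cont, immediate exercise) for American.
  V(1,0) = exp(-r*dt) * [p*0.000000 + (1-p)*3.310000] = 1.725176; exercise = 0.716861; V(1,0) = max -> 1.725176
  V(1,1) = exp(-r*dt) * [p*3.310000 + (1-p)*7.699527] = 5.593281; exercise = 5.627811; V(1,1) = max -> 5.627811
  V(0,0) = exp(-r*dt) * [p*1.725176 + (1-p)*5.627811] = 3.756865; exercise = 3.310000; V(0,0) = max -> 3.756865


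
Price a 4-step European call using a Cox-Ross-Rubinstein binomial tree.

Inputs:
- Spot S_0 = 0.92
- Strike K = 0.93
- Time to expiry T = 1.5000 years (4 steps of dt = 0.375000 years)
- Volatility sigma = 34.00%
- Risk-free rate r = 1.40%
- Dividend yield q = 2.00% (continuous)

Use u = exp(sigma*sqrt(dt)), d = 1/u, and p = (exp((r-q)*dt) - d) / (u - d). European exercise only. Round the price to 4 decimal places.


Answer: Price = V(0,0) = 0.1328

Derivation:
dt = T/N = 0.375000
u = exp(sigma*sqrt(dt)) = 1.231468; d = 1/u = 0.812039
p = (exp((r-q)*dt) - d) / (u - d) = 0.442777
Discount per step: exp(-r*dt) = 0.994764
Stock lattice S(k, i) with i counting down-moves:
  k=0: S(0,0) = 0.9200
  k=1: S(1,0) = 1.1330; S(1,1) = 0.7471
  k=2: S(2,0) = 1.3952; S(2,1) = 0.9200; S(2,2) = 0.6067
  k=3: S(3,0) = 1.7181; S(3,1) = 1.1330; S(3,2) = 0.7471; S(3,3) = 0.4926
  k=4: S(4,0) = 2.1158; S(4,1) = 1.3952; S(4,2) = 0.9200; S(4,3) = 0.6067; S(4,4) = 0.4000
Terminal payoffs V(N, i) = max(S_T - K, 0):
  V(4,0) = 1.185825; V(4,1) = 0.465191; V(4,2) = 0.000000; V(4,3) = 0.000000; V(4,4) = 0.000000
Backward induction: V(k, i) = exp(-r*dt) * [p * V(k+1, i) + (1-p) * V(k+1, i+1)].
  V(3,0) = exp(-r*dt) * [p*1.185825 + (1-p)*0.465191] = 0.780165
  V(3,1) = exp(-r*dt) * [p*0.465191 + (1-p)*0.000000] = 0.204898
  V(3,2) = exp(-r*dt) * [p*0.000000 + (1-p)*0.000000] = 0.000000
  V(3,3) = exp(-r*dt) * [p*0.000000 + (1-p)*0.000000] = 0.000000
  V(2,0) = exp(-r*dt) * [p*0.780165 + (1-p)*0.204898] = 0.457206
  V(2,1) = exp(-r*dt) * [p*0.204898 + (1-p)*0.000000] = 0.090249
  V(2,2) = exp(-r*dt) * [p*0.000000 + (1-p)*0.000000] = 0.000000
  V(1,0) = exp(-r*dt) * [p*0.457206 + (1-p)*0.090249] = 0.251406
  V(1,1) = exp(-r*dt) * [p*0.090249 + (1-p)*0.000000] = 0.039751
  V(0,0) = exp(-r*dt) * [p*0.251406 + (1-p)*0.039751] = 0.132768


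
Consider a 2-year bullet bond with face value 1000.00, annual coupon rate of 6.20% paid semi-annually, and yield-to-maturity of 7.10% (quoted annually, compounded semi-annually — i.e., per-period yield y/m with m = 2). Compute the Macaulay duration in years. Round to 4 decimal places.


Coupon per period c = face * coupon_rate / m = 31.000000
Periods per year m = 2; per-period yield y/m = 0.035500
Number of cashflows N = 4
Cashflows (t years, CF_t, discount factor 1/(1+y/m)^(m*t), PV):
  t = 0.5000: CF_t = 31.000000, DF = 0.965717, PV = 29.937228
  t = 1.0000: CF_t = 31.000000, DF = 0.932609, PV = 28.910892
  t = 1.5000: CF_t = 31.000000, DF = 0.900637, PV = 27.919741
  t = 2.0000: CF_t = 1031.000000, DF = 0.869760, PV = 896.722883
Price P = sum_t PV_t = 983.490744
Macaulay numerator sum_t t * PV_t:
  t * PV_t at t = 0.5000: 14.968614
  t * PV_t at t = 1.0000: 28.910892
  t * PV_t at t = 1.5000: 41.879611
  t * PV_t at t = 2.0000: 1793.445766
Macaulay duration D = (sum_t t * PV_t) / P = 1879.204883 / 983.490744 = 1.910750

Answer: Macaulay duration = 1.9107 years


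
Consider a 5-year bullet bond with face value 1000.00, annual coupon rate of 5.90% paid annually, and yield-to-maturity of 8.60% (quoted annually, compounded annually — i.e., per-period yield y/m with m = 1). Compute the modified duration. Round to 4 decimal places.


Coupon per period c = face * coupon_rate / m = 59.000000
Periods per year m = 1; per-period yield y/m = 0.086000
Number of cashflows N = 5
Cashflows (t years, CF_t, discount factor 1/(1+y/m)^(m*t), PV):
  t = 1.0000: CF_t = 59.000000, DF = 0.920810, PV = 54.327808
  t = 2.0000: CF_t = 59.000000, DF = 0.847892, PV = 50.025606
  t = 3.0000: CF_t = 59.000000, DF = 0.780747, PV = 46.064094
  t = 4.0000: CF_t = 59.000000, DF = 0.718920, PV = 42.416293
  t = 5.0000: CF_t = 1059.000000, DF = 0.661989, PV = 701.046514
Price P = sum_t PV_t = 893.880316
First compute Macaulay numerator sum_t t * PV_t:
  t * PV_t at t = 1.0000: 54.327808
  t * PV_t at t = 2.0000: 100.051213
  t * PV_t at t = 3.0000: 138.192283
  t * PV_t at t = 4.0000: 169.665172
  t * PV_t at t = 5.0000: 3505.232568
Macaulay duration D = 3967.469044 / 893.880316 = 4.438479
Modified duration = D / (1 + y/m) = 4.438479 / (1 + 0.086000) = 4.086997

Answer: Modified duration = 4.0870


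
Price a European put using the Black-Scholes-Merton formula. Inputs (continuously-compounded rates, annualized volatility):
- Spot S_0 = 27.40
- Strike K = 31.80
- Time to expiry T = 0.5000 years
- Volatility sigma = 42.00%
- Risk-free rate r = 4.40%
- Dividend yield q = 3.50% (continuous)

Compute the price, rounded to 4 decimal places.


d1 = (ln(S/K) + (r - q + 0.5*sigma^2) * T) / (sigma * sqrt(T)) = -0.33780604
d2 = d1 - sigma * sqrt(T) = -0.63479089
exp(-rT) = 0.97824024; exp(-qT) = 0.98265224
P = K * exp(-rT) * N(-d2) - S_0 * exp(-qT) * N(-d1)
N(-d1) = 0.63224532; N(-d2) = 0.73721760
P = 31.8000 * 0.97824024 * 0.73721760 - 27.4000 * 0.98265224 * 0.63224532 = 5.9104

Answer: Price = 5.9104


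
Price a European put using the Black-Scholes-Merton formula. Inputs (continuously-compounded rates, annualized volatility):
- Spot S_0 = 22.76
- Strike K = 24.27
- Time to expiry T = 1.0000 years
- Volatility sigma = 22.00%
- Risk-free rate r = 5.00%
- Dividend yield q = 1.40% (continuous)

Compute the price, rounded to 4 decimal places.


Answer: Price = 2.3317

Derivation:
d1 = (ln(S/K) + (r - q + 0.5*sigma^2) * T) / (sigma * sqrt(T)) = -0.01834732
d2 = d1 - sigma * sqrt(T) = -0.23834732
exp(-rT) = 0.95122942; exp(-qT) = 0.98609754
P = K * exp(-rT) * N(-d2) - S_0 * exp(-qT) * N(-d1)
N(-d1) = 0.50731911; N(-d2) = 0.59419414
P = 24.2700 * 0.95122942 * 0.59419414 - 22.7600 * 0.98609754 * 0.50731911 = 2.3317


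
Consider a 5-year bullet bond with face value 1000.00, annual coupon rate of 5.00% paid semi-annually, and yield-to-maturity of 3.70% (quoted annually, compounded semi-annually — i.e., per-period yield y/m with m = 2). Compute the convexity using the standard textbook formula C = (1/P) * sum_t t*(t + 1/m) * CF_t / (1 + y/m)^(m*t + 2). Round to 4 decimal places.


Coupon per period c = face * coupon_rate / m = 25.000000
Periods per year m = 2; per-period yield y/m = 0.018500
Number of cashflows N = 10
Cashflows (t years, CF_t, discount factor 1/(1+y/m)^(m*t), PV):
  t = 0.5000: CF_t = 25.000000, DF = 0.981836, PV = 24.545901
  t = 1.0000: CF_t = 25.000000, DF = 0.964002, PV = 24.100050
  t = 1.5000: CF_t = 25.000000, DF = 0.946492, PV = 23.662297
  t = 2.0000: CF_t = 25.000000, DF = 0.929300, PV = 23.232496
  t = 2.5000: CF_t = 25.000000, DF = 0.912420, PV = 22.810502
  t = 3.0000: CF_t = 25.000000, DF = 0.895847, PV = 22.396173
  t = 3.5000: CF_t = 25.000000, DF = 0.879575, PV = 21.989369
  t = 4.0000: CF_t = 25.000000, DF = 0.863598, PV = 21.589955
  t = 4.5000: CF_t = 25.000000, DF = 0.847912, PV = 21.197796
  t = 5.0000: CF_t = 1025.000000, DF = 0.832510, PV = 853.323158
Price P = sum_t PV_t = 1058.847698
Convexity numerator sum_t t*(t + 1/m) * CF_t / (1+y/m)^(m*t + 2):
  t = 0.5000: term = 11.831149
  t = 1.0000: term = 34.848744
  t = 1.5000: term = 68.431506
  t = 2.0000: term = 111.980864
  t = 2.5000: term = 164.920271
  t = 3.0000: term = 226.694530
  t = 3.5000: term = 296.769144
  t = 4.0000: term = 374.629679
  t = 4.5000: term = 459.781148
  t = 5.0000: term = 22621.643773
Convexity = (1/P) * sum = 24371.530807 / 1058.847698 = 23.017031

Answer: Convexity = 23.0170


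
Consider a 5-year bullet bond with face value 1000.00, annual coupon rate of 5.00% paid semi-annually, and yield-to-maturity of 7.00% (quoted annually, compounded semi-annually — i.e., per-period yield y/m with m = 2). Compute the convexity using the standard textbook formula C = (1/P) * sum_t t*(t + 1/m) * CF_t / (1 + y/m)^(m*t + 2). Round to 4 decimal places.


Answer: Convexity = 22.0003

Derivation:
Coupon per period c = face * coupon_rate / m = 25.000000
Periods per year m = 2; per-period yield y/m = 0.035000
Number of cashflows N = 10
Cashflows (t years, CF_t, discount factor 1/(1+y/m)^(m*t), PV):
  t = 0.5000: CF_t = 25.000000, DF = 0.966184, PV = 24.154589
  t = 1.0000: CF_t = 25.000000, DF = 0.933511, PV = 23.337768
  t = 1.5000: CF_t = 25.000000, DF = 0.901943, PV = 22.548568
  t = 2.0000: CF_t = 25.000000, DF = 0.871442, PV = 21.786056
  t = 2.5000: CF_t = 25.000000, DF = 0.841973, PV = 21.049329
  t = 3.0000: CF_t = 25.000000, DF = 0.813501, PV = 20.337516
  t = 3.5000: CF_t = 25.000000, DF = 0.785991, PV = 19.649774
  t = 4.0000: CF_t = 25.000000, DF = 0.759412, PV = 18.985289
  t = 4.5000: CF_t = 25.000000, DF = 0.733731, PV = 18.343274
  t = 5.0000: CF_t = 1025.000000, DF = 0.708919, PV = 726.641784
Price P = sum_t PV_t = 916.833947
Convexity numerator sum_t t*(t + 1/m) * CF_t / (1+y/m)^(m*t + 2):
  t = 0.5000: term = 11.274284
  t = 1.0000: term = 32.679084
  t = 1.5000: term = 63.147988
  t = 2.0000: term = 101.687581
  t = 2.5000: term = 147.373305
  t = 3.0000: term = 199.345534
  t = 3.5000: term = 256.805840
  t = 4.0000: term = 319.013466
  t = 4.5000: term = 385.281964
  t = 5.0000: term = 18654.016721
Convexity = (1/P) * sum = 20170.625765 / 916.833947 = 22.000304


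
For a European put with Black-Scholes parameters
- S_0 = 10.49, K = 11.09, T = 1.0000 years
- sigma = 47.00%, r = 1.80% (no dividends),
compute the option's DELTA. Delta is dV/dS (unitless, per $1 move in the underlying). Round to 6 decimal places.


Answer: Delta = -0.438429

Derivation:
d1 = 0.1549545129; d2 = -0.3150454871
phi(d1) = 0.3941814338; exp(-qT) = 1.0000000000; exp(-rT) = 0.9821610324
N(-d1) = 0.4384285888
Delta = -exp(-qT) * N(-d1) = -1.0000000000 * 0.4384285888 = -0.438429


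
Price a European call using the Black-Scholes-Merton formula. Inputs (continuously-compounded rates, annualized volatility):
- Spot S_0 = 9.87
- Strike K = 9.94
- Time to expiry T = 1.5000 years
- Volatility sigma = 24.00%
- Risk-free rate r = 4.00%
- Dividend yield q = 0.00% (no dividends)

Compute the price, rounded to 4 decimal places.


Answer: Price = 1.3960

Derivation:
d1 = (ln(S/K) + (r - q + 0.5*sigma^2) * T) / (sigma * sqrt(T)) = 0.32705054
d2 = d1 - sigma * sqrt(T) = 0.03311177
exp(-rT) = 0.94176453; exp(-qT) = 1.00000000
C = S_0 * exp(-qT) * N(d1) - K * exp(-rT) * N(d2)
N(d1) = 0.62818517; N(d2) = 0.51320727
C = 9.8700 * 1.00000000 * 0.62818517 - 9.9400 * 0.94176453 * 0.51320727 = 1.3960


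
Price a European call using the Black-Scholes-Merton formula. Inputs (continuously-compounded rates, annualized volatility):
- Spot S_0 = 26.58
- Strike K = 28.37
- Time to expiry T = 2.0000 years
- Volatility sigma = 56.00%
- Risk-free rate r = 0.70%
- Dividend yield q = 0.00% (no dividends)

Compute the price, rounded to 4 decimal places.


d1 = (ln(S/K) + (r - q + 0.5*sigma^2) * T) / (sigma * sqrt(T)) = 0.33136388
d2 = d1 - sigma * sqrt(T) = -0.46059571
exp(-rT) = 0.98609754; exp(-qT) = 1.00000000
C = S_0 * exp(-qT) * N(d1) - K * exp(-rT) * N(d2)
N(d1) = 0.62981518; N(d2) = 0.32254434
C = 26.5800 * 1.00000000 * 0.62981518 - 28.3700 * 0.98609754 * 0.32254434 = 7.7171

Answer: Price = 7.7171


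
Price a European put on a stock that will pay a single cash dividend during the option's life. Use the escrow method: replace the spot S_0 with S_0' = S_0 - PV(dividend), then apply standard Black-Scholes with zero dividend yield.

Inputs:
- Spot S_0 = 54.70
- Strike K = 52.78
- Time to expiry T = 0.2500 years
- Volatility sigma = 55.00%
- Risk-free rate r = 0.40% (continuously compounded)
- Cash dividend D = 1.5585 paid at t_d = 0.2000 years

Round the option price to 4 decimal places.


Answer: Price = 5.5838

Derivation:
PV(D) = D * exp(-r * t_d) = 1.5585 * 0.99920032 = 1.55725370
S_0' = S_0 - PV(D) = 54.7000 - 1.55725370 = 53.14274630
d1 = (ln(S_0'/K) + (r + sigma^2/2)*T) / (sigma*sqrt(T)) = 0.16604287
d2 = d1 - sigma*sqrt(T) = -0.10895713
exp(-rT) = 0.99900050
N(-d1) = 0.43406161; N(-d2) = 0.54338175
P = K * exp(-rT) * N(-d2) - S_0' * N(-d1) = 52.7800 * 0.99900050 * 0.54338175 - 53.14274630 * 0.43406161 = 5.5838


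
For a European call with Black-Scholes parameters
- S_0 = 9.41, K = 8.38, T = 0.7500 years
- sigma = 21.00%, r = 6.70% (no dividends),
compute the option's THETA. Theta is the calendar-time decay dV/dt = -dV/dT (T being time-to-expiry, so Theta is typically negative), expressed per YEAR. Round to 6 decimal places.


Answer: Theta = -0.699097

Derivation:
d1 = 1.0046584156; d2 = 0.8227930808
phi(d1) = 0.2408435325; exp(-qT) = 1.0000000000; exp(-rT) = 0.9509916469
Theta = -S*exp(-qT)*phi(d1)*sigma/(2*sqrt(T)) - r*K*exp(-rT)*N(d2) + q*S*exp(-qT)*N(d1)
N(d1) = 0.8424693208; N(d2) = 0.7946871640; sqrt(T) = 0.8660254038
Term 1 = -9.4100 * 1.0000000000 * 0.2408435325 * 0.2100 / (2 * 0.8660254038) = -0.2747788359
Term 2 = -0.0670 * 8.3800 * 0.9509916469 * 0.7946871640 = -0.4243182604
Term 3 = 0 (no dividend yield, q = 0)
Theta = -0.2747788359 + (-0.4243182604) + (0.0000000000) = -0.699097


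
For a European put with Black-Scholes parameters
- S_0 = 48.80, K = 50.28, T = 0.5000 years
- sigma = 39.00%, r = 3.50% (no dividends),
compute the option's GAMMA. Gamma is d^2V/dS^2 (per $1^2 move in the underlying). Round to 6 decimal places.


d1 = 0.0930042288; d2 = -0.1827674159
phi(d1) = 0.3972206233; exp(-qT) = 1.0000000000; exp(-rT) = 0.9826522357
Gamma = exp(-qT) * phi(d1) / (S * sigma * sqrt(T)) = 1.0000000000 * 0.3972206233 / (48.8000 * 0.3900 * 0.7071067812) = 0.029516

Answer: Gamma = 0.029516


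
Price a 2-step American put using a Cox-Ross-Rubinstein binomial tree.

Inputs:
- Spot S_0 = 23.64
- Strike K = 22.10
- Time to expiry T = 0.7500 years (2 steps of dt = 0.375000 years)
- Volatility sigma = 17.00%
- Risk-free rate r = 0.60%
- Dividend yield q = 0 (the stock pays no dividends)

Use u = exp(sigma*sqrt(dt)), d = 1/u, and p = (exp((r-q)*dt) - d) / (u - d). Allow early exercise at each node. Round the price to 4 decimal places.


Answer: Price = V(0,0) = 0.7672

Derivation:
dt = T/N = 0.375000
u = exp(sigma*sqrt(dt)) = 1.109715; d = 1/u = 0.901132
p = (exp((r-q)*dt) - d) / (u - d) = 0.484797
Discount per step: exp(-r*dt) = 0.997753
Stock lattice S(k, i) with i counting down-moves:
  k=0: S(0,0) = 23.6400
  k=1: S(1,0) = 26.2337; S(1,1) = 21.3028
  k=2: S(2,0) = 29.1119; S(2,1) = 23.6400; S(2,2) = 19.1966
Terminal payoffs V(N, i) = max(K - S_T, 0):
  V(2,0) = 0.000000; V(2,1) = 0.000000; V(2,2) = 2.903393
Backward induction: V(k, i) = exp(-r*dt) * [p * V(k+1, i) + (1-p) * V(k+1, i+1)]; then take max(V_cont, immediate exercise) for American.
  V(1,0) = exp(-r*dt) * [p*0.000000 + (1-p)*0.000000] = 0.000000; exercise = 0.000000; V(1,0) = max -> 0.000000
  V(1,1) = exp(-r*dt) * [p*0.000000 + (1-p)*2.903393] = 1.492475; exercise = 0.797235; V(1,1) = max -> 1.492475
  V(0,0) = exp(-r*dt) * [p*0.000000 + (1-p)*1.492475] = 0.767200; exercise = 0.000000; V(0,0) = max -> 0.767200


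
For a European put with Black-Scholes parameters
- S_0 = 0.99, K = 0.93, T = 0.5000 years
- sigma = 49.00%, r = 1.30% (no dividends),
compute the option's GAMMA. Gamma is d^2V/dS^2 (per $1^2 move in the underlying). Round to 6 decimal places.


Answer: Gamma = 1.085106

Derivation:
d1 = 0.3724442735; d2 = 0.0259619507
phi(d1) = 0.3722104341; exp(-qT) = 1.0000000000; exp(-rT) = 0.9935210793
Gamma = exp(-qT) * phi(d1) / (S * sigma * sqrt(T)) = 1.0000000000 * 0.3722104341 / (0.9900 * 0.4900 * 0.7071067812) = 1.085106


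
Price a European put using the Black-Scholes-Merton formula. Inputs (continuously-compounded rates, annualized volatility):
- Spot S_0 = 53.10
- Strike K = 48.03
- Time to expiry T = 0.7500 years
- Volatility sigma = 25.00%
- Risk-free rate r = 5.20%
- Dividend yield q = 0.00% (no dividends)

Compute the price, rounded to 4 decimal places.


d1 = (ln(S/K) + (r - q + 0.5*sigma^2) * T) / (sigma * sqrt(T)) = 0.75188839
d2 = d1 - sigma * sqrt(T) = 0.53538204
exp(-rT) = 0.96175071; exp(-qT) = 1.00000000
P = K * exp(-rT) * N(-d2) - S_0 * exp(-qT) * N(-d1)
N(-d1) = 0.22605909; N(-d2) = 0.29619285
P = 48.0300 * 0.96175071 * 0.29619285 - 53.1000 * 1.00000000 * 0.22605909 = 1.6783

Answer: Price = 1.6783


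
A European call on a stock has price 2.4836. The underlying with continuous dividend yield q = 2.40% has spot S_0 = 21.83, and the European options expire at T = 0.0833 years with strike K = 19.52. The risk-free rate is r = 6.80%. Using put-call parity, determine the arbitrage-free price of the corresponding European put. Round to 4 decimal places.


Put-call parity: C - P = S_0 * exp(-qT) - K * exp(-rT).
S_0 * exp(-qT) = 21.8300 * 0.99800280 = 21.78640106
K * exp(-rT) = 19.5200 * 0.99435161 = 19.40974348
P = C - S*exp(-qT) + K*exp(-rT)
P = 2.4836 - 21.78640106 + 19.40974348 = 0.1069

Answer: Put price = 0.1069


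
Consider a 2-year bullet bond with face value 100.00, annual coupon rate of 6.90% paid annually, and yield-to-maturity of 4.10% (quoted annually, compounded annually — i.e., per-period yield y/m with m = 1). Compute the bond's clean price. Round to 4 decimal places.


Coupon per period c = face * coupon_rate / m = 6.900000
Periods per year m = 1; per-period yield y/m = 0.041000
Number of cashflows N = 2
Cashflows (t years, CF_t, discount factor 1/(1+y/m)^(m*t), PV):
  t = 1.0000: CF_t = 6.900000, DF = 0.960615, PV = 6.628242
  t = 2.0000: CF_t = 106.900000, DF = 0.922781, PV = 98.645266
Price P = sum_t PV_t = 105.273508

Answer: Price = 105.2735


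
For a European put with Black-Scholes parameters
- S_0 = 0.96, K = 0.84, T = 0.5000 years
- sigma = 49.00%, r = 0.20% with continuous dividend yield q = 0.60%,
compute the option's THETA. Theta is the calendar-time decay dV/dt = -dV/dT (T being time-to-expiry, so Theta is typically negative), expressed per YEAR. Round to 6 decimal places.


Answer: Theta = -0.114515

Derivation:
d1 = 0.5528605070; d2 = 0.2063781842
phi(d1) = 0.3424033321; exp(-qT) = 0.9970044955; exp(-rT) = 0.9990004998
Theta = -S*exp(-qT)*phi(d1)*sigma/(2*sqrt(T)) + r*K*exp(-rT)*N(-d2) - q*S*exp(-qT)*N(-d1)
N(-d1) = 0.2901794661; N(-d2) = 0.4182477553; sqrt(T) = 0.7071067812
Term 1 = -0.9600 * 0.9970044955 * 0.3424033321 * 0.4900 / (2 * 0.7071067812) = -0.1135500721
Term 2 = 0.0020 * 0.8400 * 0.9990004998 * 0.4182477553 = 0.0007019539
Term 3 = -0.0060 * 0.9600 * 0.9970044955 * 0.2901794661 = -0.0016664269
Theta = -0.1135500721 + (0.0007019539) + (-0.0016664269) = -0.114515


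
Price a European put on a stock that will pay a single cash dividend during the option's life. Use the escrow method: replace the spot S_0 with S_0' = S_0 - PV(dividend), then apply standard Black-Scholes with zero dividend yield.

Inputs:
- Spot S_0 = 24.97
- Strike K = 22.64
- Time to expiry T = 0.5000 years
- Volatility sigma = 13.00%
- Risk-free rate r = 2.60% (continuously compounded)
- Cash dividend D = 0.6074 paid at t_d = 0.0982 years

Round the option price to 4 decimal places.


PV(D) = D * exp(-r * t_d) = 0.6074 * 0.99745006 = 0.60585116
S_0' = S_0 - PV(D) = 24.9700 - 0.60585116 = 24.36414884
d1 = (ln(S_0'/K) + (r + sigma^2/2)*T) / (sigma*sqrt(T)) = 0.98581007
d2 = d1 - sigma*sqrt(T) = 0.89388619
exp(-rT) = 0.98708414
N(-d1) = 0.16211316; N(-d2) = 0.18569139
P = K * exp(-rT) * N(-d2) - S_0' * N(-d1) = 22.6400 * 0.98708414 * 0.18569139 - 24.36414884 * 0.16211316 = 0.2000

Answer: Price = 0.2000


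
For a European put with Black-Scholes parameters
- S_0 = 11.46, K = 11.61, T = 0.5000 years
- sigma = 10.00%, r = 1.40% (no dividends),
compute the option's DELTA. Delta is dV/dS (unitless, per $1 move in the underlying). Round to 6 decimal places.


d1 = -0.0495552371; d2 = -0.1202659153
phi(d1) = 0.3984527354; exp(-qT) = 1.0000000000; exp(-rT) = 0.9930244429
N(-d1) = 0.5197615908
Delta = -exp(-qT) * N(-d1) = -1.0000000000 * 0.5197615908 = -0.519762

Answer: Delta = -0.519762


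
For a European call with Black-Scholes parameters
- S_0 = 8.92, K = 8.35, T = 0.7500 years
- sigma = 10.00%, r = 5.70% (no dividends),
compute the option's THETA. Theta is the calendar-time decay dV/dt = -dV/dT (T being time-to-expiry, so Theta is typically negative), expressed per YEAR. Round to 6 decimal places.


Answer: Theta = -0.493003

Derivation:
d1 = 1.2994354119; d2 = 1.2128328715
phi(d1) = 0.1714943894; exp(-qT) = 1.0000000000; exp(-rT) = 0.9581508979
Theta = -S*exp(-qT)*phi(d1)*sigma/(2*sqrt(T)) - r*K*exp(-rT)*N(d2) + q*S*exp(-qT)*N(d1)
N(d1) = 0.9031027272; N(d2) = 0.8874031375; sqrt(T) = 0.8660254038
Term 1 = -8.9200 * 1.0000000000 * 0.1714943894 * 0.1000 / (2 * 0.8660254038) = -0.0883190000
Term 2 = -0.0570 * 8.3500 * 0.9581508979 * 0.8874031375 = -0.4046841565
Term 3 = 0 (no dividend yield, q = 0)
Theta = -0.0883190000 + (-0.4046841565) + (0.0000000000) = -0.493003


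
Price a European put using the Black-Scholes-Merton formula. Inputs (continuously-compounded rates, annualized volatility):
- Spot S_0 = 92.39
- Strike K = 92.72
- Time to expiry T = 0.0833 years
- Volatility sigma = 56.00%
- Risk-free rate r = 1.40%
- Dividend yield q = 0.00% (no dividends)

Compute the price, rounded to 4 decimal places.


d1 = (ln(S/K) + (r - q + 0.5*sigma^2) * T) / (sigma * sqrt(T)) = 0.06596838
d2 = d1 - sigma * sqrt(T) = -0.09565736
exp(-rT) = 0.99883448; exp(-qT) = 1.00000000
P = K * exp(-rT) * N(-d2) - S_0 * exp(-qT) * N(-d1)
N(-d1) = 0.47370150; N(-d2) = 0.53810365
P = 92.7200 * 0.99883448 * 0.53810365 - 92.3900 * 1.00000000 * 0.47370150 = 6.0695

Answer: Price = 6.0695


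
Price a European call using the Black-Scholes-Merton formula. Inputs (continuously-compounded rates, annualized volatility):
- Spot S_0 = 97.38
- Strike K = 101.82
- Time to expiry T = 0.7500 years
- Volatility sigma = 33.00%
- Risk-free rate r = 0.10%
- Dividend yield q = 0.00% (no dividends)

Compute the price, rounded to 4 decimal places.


Answer: Price = 9.2629

Derivation:
d1 = (ln(S/K) + (r - q + 0.5*sigma^2) * T) / (sigma * sqrt(T)) = -0.01049097
d2 = d1 - sigma * sqrt(T) = -0.29627935
exp(-rT) = 0.99925028; exp(-qT) = 1.00000000
C = S_0 * exp(-qT) * N(d1) - K * exp(-rT) * N(d2)
N(d1) = 0.49581478; N(d2) = 0.38350838
C = 97.3800 * 1.00000000 * 0.49581478 - 101.8200 * 0.99925028 * 0.38350838 = 9.2629


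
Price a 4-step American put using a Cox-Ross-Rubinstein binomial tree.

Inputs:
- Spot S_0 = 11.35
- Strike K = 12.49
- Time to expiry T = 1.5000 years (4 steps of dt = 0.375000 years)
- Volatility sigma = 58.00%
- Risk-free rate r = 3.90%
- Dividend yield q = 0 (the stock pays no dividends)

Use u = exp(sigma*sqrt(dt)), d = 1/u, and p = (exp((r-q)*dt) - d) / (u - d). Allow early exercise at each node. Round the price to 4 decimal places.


Answer: Price = V(0,0) = 3.5653

Derivation:
dt = T/N = 0.375000
u = exp(sigma*sqrt(dt)) = 1.426432; d = 1/u = 0.701050
p = (exp((r-q)*dt) - d) / (u - d) = 0.432438
Discount per step: exp(-r*dt) = 0.985481
Stock lattice S(k, i) with i counting down-moves:
  k=0: S(0,0) = 11.3500
  k=1: S(1,0) = 16.1900; S(1,1) = 7.9569
  k=2: S(2,0) = 23.0939; S(2,1) = 11.3500; S(2,2) = 5.5782
  k=3: S(3,0) = 32.9419; S(3,1) = 16.1900; S(3,2) = 7.9569; S(3,3) = 3.9106
  k=4: S(4,0) = 46.9894; S(4,1) = 23.0939; S(4,2) = 11.3500; S(4,3) = 5.5782; S(4,4) = 2.7415
Terminal payoffs V(N, i) = max(K - S_T, 0):
  V(4,0) = 0.000000; V(4,1) = 0.000000; V(4,2) = 1.140000; V(4,3) = 6.911802; V(4,4) = 9.748477
Backward induction: V(k, i) = exp(-r*dt) * [p * V(k+1, i) + (1-p) * V(k+1, i+1)]; then take max(V_cont, immediate exercise) for American.
  V(3,0) = exp(-r*dt) * [p*0.000000 + (1-p)*0.000000] = 0.000000; exercise = 0.000000; V(3,0) = max -> 0.000000
  V(3,1) = exp(-r*dt) * [p*0.000000 + (1-p)*1.140000] = 0.637627; exercise = 0.000000; V(3,1) = max -> 0.637627
  V(3,2) = exp(-r*dt) * [p*1.140000 + (1-p)*6.911802] = 4.351745; exercise = 4.533082; V(3,2) = max -> 4.533082
  V(3,3) = exp(-r*dt) * [p*6.911802 + (1-p)*9.748477] = 8.398067; exercise = 8.579404; V(3,3) = max -> 8.579404
  V(2,0) = exp(-r*dt) * [p*0.000000 + (1-p)*0.637627] = 0.356639; exercise = 0.000000; V(2,0) = max -> 0.356639
  V(2,1) = exp(-r*dt) * [p*0.637627 + (1-p)*4.533082] = 2.807183; exercise = 1.140000; V(2,1) = max -> 2.807183
  V(2,2) = exp(-r*dt) * [p*4.533082 + (1-p)*8.579404] = 6.730465; exercise = 6.911802; V(2,2) = max -> 6.911802
  V(1,0) = exp(-r*dt) * [p*0.356639 + (1-p)*2.807183] = 1.722105; exercise = 0.000000; V(1,0) = max -> 1.722105
  V(1,1) = exp(-r*dt) * [p*2.807183 + (1-p)*6.911802] = 5.062231; exercise = 4.533082; V(1,1) = max -> 5.062231
  V(0,0) = exp(-r*dt) * [p*1.722105 + (1-p)*5.062231] = 3.565308; exercise = 1.140000; V(0,0) = max -> 3.565308


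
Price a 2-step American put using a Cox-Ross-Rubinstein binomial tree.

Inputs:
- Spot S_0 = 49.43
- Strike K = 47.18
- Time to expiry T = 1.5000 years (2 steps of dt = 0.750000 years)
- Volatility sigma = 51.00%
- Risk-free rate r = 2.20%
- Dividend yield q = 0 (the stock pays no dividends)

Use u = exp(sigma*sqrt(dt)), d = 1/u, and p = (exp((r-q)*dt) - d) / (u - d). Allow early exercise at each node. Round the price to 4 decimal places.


dt = T/N = 0.750000
u = exp(sigma*sqrt(dt)) = 1.555307; d = 1/u = 0.642960
p = (exp((r-q)*dt) - d) / (u - d) = 0.409578
Discount per step: exp(-r*dt) = 0.983635
Stock lattice S(k, i) with i counting down-moves:
  k=0: S(0,0) = 49.4300
  k=1: S(1,0) = 76.8788; S(1,1) = 31.7815
  k=2: S(2,0) = 119.5702; S(2,1) = 49.4300; S(2,2) = 20.4342
Terminal payoffs V(N, i) = max(K - S_T, 0):
  V(2,0) = 0.000000; V(2,1) = 0.000000; V(2,2) = 26.745766
Backward induction: V(k, i) = exp(-r*dt) * [p * V(k+1, i) + (1-p) * V(k+1, i+1)]; then take max(V_cont, immediate exercise) for American.
  V(1,0) = exp(-r*dt) * [p*0.000000 + (1-p)*0.000000] = 0.000000; exercise = 0.000000; V(1,0) = max -> 0.000000
  V(1,1) = exp(-r*dt) * [p*0.000000 + (1-p)*26.745766] = 15.532879; exercise = 15.398493; V(1,1) = max -> 15.532879
  V(0,0) = exp(-r*dt) * [p*0.000000 + (1-p)*15.532879] = 9.020880; exercise = 0.000000; V(0,0) = max -> 9.020880

Answer: Price = V(0,0) = 9.0209


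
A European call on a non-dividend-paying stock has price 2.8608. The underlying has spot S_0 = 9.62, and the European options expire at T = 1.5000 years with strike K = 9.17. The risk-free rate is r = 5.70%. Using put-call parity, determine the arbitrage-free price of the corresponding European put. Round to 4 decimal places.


Put-call parity: C - P = S_0 * exp(-qT) - K * exp(-rT).
S_0 * exp(-qT) = 9.6200 * 1.00000000 = 9.62000000
K * exp(-rT) = 9.1700 * 0.91805314 = 8.41854732
P = C - S*exp(-qT) + K*exp(-rT)
P = 2.8608 - 9.62000000 + 8.41854732 = 1.6593

Answer: Put price = 1.6593


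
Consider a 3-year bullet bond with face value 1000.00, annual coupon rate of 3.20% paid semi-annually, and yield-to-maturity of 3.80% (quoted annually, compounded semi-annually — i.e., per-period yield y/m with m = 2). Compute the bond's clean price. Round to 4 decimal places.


Coupon per period c = face * coupon_rate / m = 16.000000
Periods per year m = 2; per-period yield y/m = 0.019000
Number of cashflows N = 6
Cashflows (t years, CF_t, discount factor 1/(1+y/m)^(m*t), PV):
  t = 0.5000: CF_t = 16.000000, DF = 0.981354, PV = 15.701668
  t = 1.0000: CF_t = 16.000000, DF = 0.963056, PV = 15.408899
  t = 1.5000: CF_t = 16.000000, DF = 0.945099, PV = 15.121589
  t = 2.0000: CF_t = 16.000000, DF = 0.927477, PV = 14.839636
  t = 2.5000: CF_t = 16.000000, DF = 0.910184, PV = 14.562940
  t = 3.0000: CF_t = 1016.000000, DF = 0.893213, PV = 907.504117
Price P = sum_t PV_t = 983.138850

Answer: Price = 983.1388


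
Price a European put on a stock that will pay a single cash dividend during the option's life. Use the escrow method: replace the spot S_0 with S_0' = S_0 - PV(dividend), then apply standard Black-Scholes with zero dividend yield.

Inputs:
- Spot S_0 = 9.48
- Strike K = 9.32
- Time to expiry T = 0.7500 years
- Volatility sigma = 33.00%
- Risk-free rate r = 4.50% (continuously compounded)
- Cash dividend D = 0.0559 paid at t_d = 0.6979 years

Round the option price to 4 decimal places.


Answer: Price = 0.8528

Derivation:
PV(D) = D * exp(-r * t_d) = 0.0559 * 0.96908253 = 0.05417171
S_0' = S_0 - PV(D) = 9.4800 - 0.05417171 = 9.42582829
d1 = (ln(S_0'/K) + (r + sigma^2/2)*T) / (sigma*sqrt(T)) = 0.30049676
d2 = d1 - sigma*sqrt(T) = 0.01470837
exp(-rT) = 0.96681318
N(-d1) = 0.38189913; N(-d2) = 0.49413242
P = K * exp(-rT) * N(-d2) - S_0' * N(-d1) = 9.3200 * 0.96681318 * 0.49413242 - 9.42582829 * 0.38189913 = 0.8528


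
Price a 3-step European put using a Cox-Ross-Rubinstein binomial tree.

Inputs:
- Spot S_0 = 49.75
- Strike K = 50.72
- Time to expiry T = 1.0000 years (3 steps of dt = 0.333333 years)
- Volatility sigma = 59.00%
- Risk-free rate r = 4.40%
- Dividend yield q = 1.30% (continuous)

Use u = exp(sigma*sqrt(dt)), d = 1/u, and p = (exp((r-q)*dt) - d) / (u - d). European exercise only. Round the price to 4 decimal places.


dt = T/N = 0.333333
u = exp(sigma*sqrt(dt)) = 1.405842; d = 1/u = 0.711317
p = (exp((r-q)*dt) - d) / (u - d) = 0.430610
Discount per step: exp(-r*dt) = 0.985440
Stock lattice S(k, i) with i counting down-moves:
  k=0: S(0,0) = 49.7500
  k=1: S(1,0) = 69.9407; S(1,1) = 35.3880
  k=2: S(2,0) = 98.3255; S(2,1) = 49.7500; S(2,2) = 25.1721
  k=3: S(3,0) = 138.2302; S(3,1) = 69.9407; S(3,2) = 35.3880; S(3,3) = 17.9054
Terminal payoffs V(N, i) = max(K - S_T, 0):
  V(3,0) = 0.000000; V(3,1) = 0.000000; V(3,2) = 15.331964; V(3,3) = 32.814633
Backward induction: V(k, i) = exp(-r*dt) * [p * V(k+1, i) + (1-p) * V(k+1, i+1)].
  V(2,0) = exp(-r*dt) * [p*0.000000 + (1-p)*0.000000] = 0.000000
  V(2,1) = exp(-r*dt) * [p*0.000000 + (1-p)*15.331964] = 8.602759
  V(2,2) = exp(-r*dt) * [p*15.331964 + (1-p)*32.814633] = 24.918256
  V(1,0) = exp(-r*dt) * [p*0.000000 + (1-p)*8.602759] = 4.827005
  V(1,1) = exp(-r*dt) * [p*8.602759 + (1-p)*24.918256] = 17.632126
  V(0,0) = exp(-r*dt) * [p*4.827005 + (1-p)*17.632126] = 11.941674

Answer: Price = V(0,0) = 11.9417


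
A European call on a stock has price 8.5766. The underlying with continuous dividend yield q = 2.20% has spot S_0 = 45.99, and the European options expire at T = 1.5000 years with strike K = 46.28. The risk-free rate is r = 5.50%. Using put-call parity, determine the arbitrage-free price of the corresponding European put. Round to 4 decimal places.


Answer: Put price = 6.6947

Derivation:
Put-call parity: C - P = S_0 * exp(-qT) - K * exp(-rT).
S_0 * exp(-qT) = 45.9900 * 0.96753856 = 44.49709836
K * exp(-rT) = 46.2800 * 0.92081144 = 42.61515334
P = C - S*exp(-qT) + K*exp(-rT)
P = 8.5766 - 44.49709836 + 42.61515334 = 6.6947


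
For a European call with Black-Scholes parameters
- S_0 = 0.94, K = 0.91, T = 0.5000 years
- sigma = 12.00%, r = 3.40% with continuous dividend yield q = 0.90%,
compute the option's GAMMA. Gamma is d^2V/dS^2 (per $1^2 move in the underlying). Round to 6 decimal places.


Answer: Gamma = 4.227816

Derivation:
d1 = 0.5719937102; d2 = 0.4871408965
phi(d1) = 0.3387384730; exp(-qT) = 0.9955101098; exp(-rT) = 0.9831436846
Gamma = exp(-qT) * phi(d1) / (S * sigma * sqrt(T)) = 0.9955101098 * 0.3387384730 / (0.9400 * 0.1200 * 0.7071067812) = 4.227816


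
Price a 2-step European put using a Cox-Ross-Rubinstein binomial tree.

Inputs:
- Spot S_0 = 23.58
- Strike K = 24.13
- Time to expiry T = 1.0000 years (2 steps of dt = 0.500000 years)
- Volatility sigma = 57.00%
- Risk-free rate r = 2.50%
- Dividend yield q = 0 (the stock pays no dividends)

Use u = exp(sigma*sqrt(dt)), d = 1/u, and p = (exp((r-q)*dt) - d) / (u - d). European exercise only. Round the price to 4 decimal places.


Answer: Price = V(0,0) = 4.7878

Derivation:
dt = T/N = 0.500000
u = exp(sigma*sqrt(dt)) = 1.496383; d = 1/u = 0.668278
p = (exp((r-q)*dt) - d) / (u - d) = 0.415769
Discount per step: exp(-r*dt) = 0.987578
Stock lattice S(k, i) with i counting down-moves:
  k=0: S(0,0) = 23.5800
  k=1: S(1,0) = 35.2847; S(1,1) = 15.7580
  k=2: S(2,0) = 52.7994; S(2,1) = 23.5800; S(2,2) = 10.5307
Terminal payoffs V(N, i) = max(K - S_T, 0):
  V(2,0) = 0.000000; V(2,1) = 0.550000; V(2,2) = 13.599275
Backward induction: V(k, i) = exp(-r*dt) * [p * V(k+1, i) + (1-p) * V(k+1, i+1)].
  V(1,0) = exp(-r*dt) * [p*0.000000 + (1-p)*0.550000] = 0.317335
  V(1,1) = exp(-r*dt) * [p*0.550000 + (1-p)*13.599275] = 8.072255
  V(0,0) = exp(-r*dt) * [p*0.317335 + (1-p)*8.072255] = 4.787777


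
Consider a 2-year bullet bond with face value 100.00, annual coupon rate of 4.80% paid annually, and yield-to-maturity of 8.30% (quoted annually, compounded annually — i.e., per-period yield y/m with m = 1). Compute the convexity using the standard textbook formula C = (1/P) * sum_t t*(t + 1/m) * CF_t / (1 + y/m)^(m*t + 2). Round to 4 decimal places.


Coupon per period c = face * coupon_rate / m = 4.800000
Periods per year m = 1; per-period yield y/m = 0.083000
Number of cashflows N = 2
Cashflows (t years, CF_t, discount factor 1/(1+y/m)^(m*t), PV):
  t = 1.0000: CF_t = 4.800000, DF = 0.923361, PV = 4.432133
  t = 2.0000: CF_t = 104.800000, DF = 0.852596, PV = 89.352019
Price P = sum_t PV_t = 93.784152
Convexity numerator sum_t t*(t + 1/m) * CF_t / (1+y/m)^(m*t + 2):
  t = 1.0000: term = 7.557634
  t = 2.0000: term = 457.086828
Convexity = (1/P) * sum = 464.644462 / 93.784152 = 4.954403

Answer: Convexity = 4.9544


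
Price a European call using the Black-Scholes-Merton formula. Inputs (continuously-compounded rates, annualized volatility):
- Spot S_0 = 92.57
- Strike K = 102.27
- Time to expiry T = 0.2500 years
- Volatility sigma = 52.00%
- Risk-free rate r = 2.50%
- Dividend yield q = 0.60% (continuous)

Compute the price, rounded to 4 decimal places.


Answer: Price = 6.0925

Derivation:
d1 = (ln(S/K) + (r - q + 0.5*sigma^2) * T) / (sigma * sqrt(T)) = -0.23500485
d2 = d1 - sigma * sqrt(T) = -0.49500485
exp(-rT) = 0.99376949; exp(-qT) = 0.99850112
C = S_0 * exp(-qT) * N(d1) - K * exp(-rT) * N(d2)
N(d1) = 0.40710249; N(d2) = 0.31029835
C = 92.5700 * 0.99850112 * 0.40710249 - 102.2700 * 0.99376949 * 0.31029835 = 6.0925


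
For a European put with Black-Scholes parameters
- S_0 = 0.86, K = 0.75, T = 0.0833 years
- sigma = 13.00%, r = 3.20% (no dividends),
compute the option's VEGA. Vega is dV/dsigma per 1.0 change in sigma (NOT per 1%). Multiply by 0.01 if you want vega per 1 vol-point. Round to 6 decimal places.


Answer: Vega = 0.000092

Derivation:
d1 = 3.7374118212; d2 = 3.6998915600
phi(d1) = 0.0003696100; exp(-qT) = 1.0000000000; exp(-rT) = 0.9973379496
Vega = S * exp(-qT) * phi(d1) * sqrt(T) = 0.8600 * 1.0000000000 * 0.0003696100 * 0.2886173938 = 0.000092


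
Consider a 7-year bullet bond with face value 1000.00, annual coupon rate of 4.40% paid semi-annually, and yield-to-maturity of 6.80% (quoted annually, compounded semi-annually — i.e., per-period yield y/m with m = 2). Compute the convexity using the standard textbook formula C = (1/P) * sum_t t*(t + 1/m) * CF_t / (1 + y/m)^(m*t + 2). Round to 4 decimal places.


Answer: Convexity = 40.0776

Derivation:
Coupon per period c = face * coupon_rate / m = 22.000000
Periods per year m = 2; per-period yield y/m = 0.034000
Number of cashflows N = 14
Cashflows (t years, CF_t, discount factor 1/(1+y/m)^(m*t), PV):
  t = 0.5000: CF_t = 22.000000, DF = 0.967118, PV = 21.276596
  t = 1.0000: CF_t = 22.000000, DF = 0.935317, PV = 20.576978
  t = 1.5000: CF_t = 22.000000, DF = 0.904562, PV = 19.900366
  t = 2.0000: CF_t = 22.000000, DF = 0.874818, PV = 19.246002
  t = 2.5000: CF_t = 22.000000, DF = 0.846052, PV = 18.613155
  t = 3.0000: CF_t = 22.000000, DF = 0.818233, PV = 18.001117
  t = 3.5000: CF_t = 22.000000, DF = 0.791327, PV = 17.409204
  t = 4.0000: CF_t = 22.000000, DF = 0.765307, PV = 16.836754
  t = 4.5000: CF_t = 22.000000, DF = 0.740142, PV = 16.283128
  t = 5.0000: CF_t = 22.000000, DF = 0.715805, PV = 15.747706
  t = 5.5000: CF_t = 22.000000, DF = 0.692268, PV = 15.229890
  t = 6.0000: CF_t = 22.000000, DF = 0.669505, PV = 14.729100
  t = 6.5000: CF_t = 22.000000, DF = 0.647490, PV = 14.244778
  t = 7.0000: CF_t = 1022.000000, DF = 0.626199, PV = 639.975507
Price P = sum_t PV_t = 868.070280
Convexity numerator sum_t t*(t + 1/m) * CF_t / (1+y/m)^(m*t + 2):
  t = 0.5000: term = 9.950183
  t = 1.0000: term = 28.869003
  t = 1.5000: term = 55.839464
  t = 2.0000: term = 90.005584
  t = 2.5000: term = 130.569029
  t = 3.0000: term = 176.785919
  t = 3.5000: term = 227.963789
  t = 4.0000: term = 283.458705
  t = 4.5000: term = 342.672515
  t = 5.0000: term = 405.050255
  t = 5.5000: term = 470.077665
  t = 6.0000: term = 537.278850
  t = 6.5000: term = 606.214048
  t = 7.0000: term = 31425.455337
Convexity = (1/P) * sum = 34790.190345 / 868.070280 = 40.077619


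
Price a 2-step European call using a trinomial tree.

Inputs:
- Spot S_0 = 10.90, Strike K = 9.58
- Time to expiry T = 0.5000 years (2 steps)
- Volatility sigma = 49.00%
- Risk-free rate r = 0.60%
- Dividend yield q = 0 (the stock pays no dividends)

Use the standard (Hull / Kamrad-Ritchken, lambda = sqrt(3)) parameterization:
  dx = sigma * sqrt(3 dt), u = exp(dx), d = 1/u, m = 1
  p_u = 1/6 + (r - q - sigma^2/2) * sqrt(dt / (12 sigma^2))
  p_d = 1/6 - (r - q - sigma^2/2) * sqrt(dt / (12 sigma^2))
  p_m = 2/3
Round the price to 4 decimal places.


Answer: Price = V(0,0) = 2.1883

Derivation:
dt = T/N = 0.250000; dx = sigma*sqrt(3*dt) = 0.424352
u = exp(dx) = 1.528600; d = 1/u = 0.654193
p_u = 0.133071, p_m = 0.666667, p_d = 0.200262
Discount per step: exp(-r*dt) = 0.998501
Stock lattice S(k, j) with j the centered position index:
  k=0: S(0,+0) = 10.9000
  k=1: S(1,-1) = 7.1307; S(1,+0) = 10.9000; S(1,+1) = 16.6617
  k=2: S(2,-2) = 4.6649; S(2,-1) = 7.1307; S(2,+0) = 10.9000; S(2,+1) = 16.6617; S(2,+2) = 25.4691
Terminal payoffs V(N, j) = max(S_T - K, 0):
  V(2,-2) = 0.000000; V(2,-1) = 0.000000; V(2,+0) = 1.320000; V(2,+1) = 7.081743; V(2,+2) = 15.889144
Backward induction: V(k, j) = exp(-r*dt) * [p_u * V(k+1, j+1) + p_m * V(k+1, j) + p_d * V(k+1, j-1)]
  V(1,-1) = exp(-r*dt) * [p_u*1.320000 + p_m*0.000000 + p_d*0.000000] = 0.175391
  V(1,+0) = exp(-r*dt) * [p_u*7.081743 + p_m*1.320000 + p_d*0.000000] = 1.819646
  V(1,+1) = exp(-r*dt) * [p_u*15.889144 + p_m*7.081743 + p_d*1.320000] = 7.089256
  V(0,+0) = exp(-r*dt) * [p_u*7.089256 + p_m*1.819646 + p_d*0.175391] = 2.188313


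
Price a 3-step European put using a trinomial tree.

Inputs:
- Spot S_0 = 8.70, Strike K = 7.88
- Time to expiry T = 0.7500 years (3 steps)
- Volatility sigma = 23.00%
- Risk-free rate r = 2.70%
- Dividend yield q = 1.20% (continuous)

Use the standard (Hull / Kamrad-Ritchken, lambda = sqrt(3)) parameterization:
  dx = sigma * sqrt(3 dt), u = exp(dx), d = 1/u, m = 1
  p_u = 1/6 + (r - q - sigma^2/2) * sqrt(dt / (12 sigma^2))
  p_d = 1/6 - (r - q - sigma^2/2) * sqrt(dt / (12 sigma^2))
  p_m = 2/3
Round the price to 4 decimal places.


Answer: Price = V(0,0) = 0.3180

Derivation:
dt = T/N = 0.250000; dx = sigma*sqrt(3*dt) = 0.199186
u = exp(dx) = 1.220409; d = 1/u = 0.819398
p_u = 0.159481, p_m = 0.666667, p_d = 0.173852
Discount per step: exp(-r*dt) = 0.993273
Stock lattice S(k, j) with j the centered position index:
  k=0: S(0,+0) = 8.7000
  k=1: S(1,-1) = 7.1288; S(1,+0) = 8.7000; S(1,+1) = 10.6176
  k=2: S(2,-2) = 5.8413; S(2,-1) = 7.1288; S(2,+0) = 8.7000; S(2,+1) = 10.6176; S(2,+2) = 12.9578
  k=3: S(3,-3) = 4.7863; S(3,-2) = 5.8413; S(3,-1) = 7.1288; S(3,+0) = 8.7000; S(3,+1) = 10.6176; S(3,+2) = 12.9578; S(3,+3) = 15.8138
Terminal payoffs V(N, j) = max(K - S_T, 0):
  V(3,-3) = 3.093663; V(3,-2) = 2.038712; V(3,-1) = 0.751241; V(3,+0) = 0.000000; V(3,+1) = 0.000000; V(3,+2) = 0.000000; V(3,+3) = 0.000000
Backward induction: V(k, j) = exp(-r*dt) * [p_u * V(k+1, j+1) + p_m * V(k+1, j) + p_d * V(k+1, j-1)]
  V(2,-2) = exp(-r*dt) * [p_u*0.751241 + p_m*2.038712 + p_d*3.093663] = 2.003222
  V(2,-1) = exp(-r*dt) * [p_u*0.000000 + p_m*0.751241 + p_d*2.038712] = 0.849508
  V(2,+0) = exp(-r*dt) * [p_u*0.000000 + p_m*0.000000 + p_d*0.751241] = 0.129726
  V(2,+1) = exp(-r*dt) * [p_u*0.000000 + p_m*0.000000 + p_d*0.000000] = 0.000000
  V(2,+2) = exp(-r*dt) * [p_u*0.000000 + p_m*0.000000 + p_d*0.000000] = 0.000000
  V(1,-1) = exp(-r*dt) * [p_u*0.129726 + p_m*0.849508 + p_d*2.003222] = 0.929000
  V(1,+0) = exp(-r*dt) * [p_u*0.000000 + p_m*0.129726 + p_d*0.849508] = 0.232598
  V(1,+1) = exp(-r*dt) * [p_u*0.000000 + p_m*0.000000 + p_d*0.129726] = 0.022401
  V(0,+0) = exp(-r*dt) * [p_u*0.022401 + p_m*0.232598 + p_d*0.929000] = 0.317993
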